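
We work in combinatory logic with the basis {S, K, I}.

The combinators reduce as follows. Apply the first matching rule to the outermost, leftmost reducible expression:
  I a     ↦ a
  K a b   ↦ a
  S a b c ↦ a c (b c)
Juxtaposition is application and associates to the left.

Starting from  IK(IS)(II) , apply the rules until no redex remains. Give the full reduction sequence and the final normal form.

  start: IK(IS)(II)
  [1] K(IS)(II)
  [2] IS
  [3] S

Answer: normal form = S  (in 3 steps)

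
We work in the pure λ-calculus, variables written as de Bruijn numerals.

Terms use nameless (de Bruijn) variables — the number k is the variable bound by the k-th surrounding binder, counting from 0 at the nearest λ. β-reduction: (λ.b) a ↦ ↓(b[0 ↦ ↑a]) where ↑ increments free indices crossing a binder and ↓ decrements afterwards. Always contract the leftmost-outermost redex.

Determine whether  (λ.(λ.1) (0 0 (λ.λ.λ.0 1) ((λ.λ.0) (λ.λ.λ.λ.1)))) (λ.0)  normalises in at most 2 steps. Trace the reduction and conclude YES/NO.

Answer: YES — reaches normal form λ.0 in 2 ≤ 2 steps

Derivation:
  start: (λ.(λ.1) (0 0 (λ.λ.λ.0 1) ((λ.λ.0) (λ.λ.λ.λ.1)))) (λ.0)
  →1  (λ.λ.0) ((λ.0) (λ.0) (λ.λ.λ.0 1) ((λ.λ.0) (λ.λ.λ.λ.1)))
  →2  λ.0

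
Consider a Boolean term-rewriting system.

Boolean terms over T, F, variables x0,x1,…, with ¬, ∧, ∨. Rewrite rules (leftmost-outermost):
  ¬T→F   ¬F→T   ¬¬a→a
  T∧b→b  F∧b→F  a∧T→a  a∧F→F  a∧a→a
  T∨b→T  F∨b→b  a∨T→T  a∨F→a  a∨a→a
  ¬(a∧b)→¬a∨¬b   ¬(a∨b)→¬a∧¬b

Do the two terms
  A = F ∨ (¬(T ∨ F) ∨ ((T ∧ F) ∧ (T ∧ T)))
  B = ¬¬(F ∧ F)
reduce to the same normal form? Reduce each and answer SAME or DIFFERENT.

Term A:
  start: F ∨ (¬(T ∨ F) ∨ ((T ∧ F) ∧ (T ∧ T)))
  [1] ¬(T ∨ F) ∨ ((T ∧ F) ∧ (T ∧ T))
  [2] (¬T ∧ ¬F) ∨ ((T ∧ F) ∧ (T ∧ T))
  [3] (F ∧ ¬F) ∨ ((T ∧ F) ∧ (T ∧ T))
  [4] F ∨ ((T ∧ F) ∧ (T ∧ T))
  [5] (T ∧ F) ∧ (T ∧ T)
  [6] F ∧ (T ∧ T)
  [7] F

Term B:
  start: ¬¬(F ∧ F)
  [1] F ∧ F
  [2] F

Answer: SAME — A ⇓ F, B ⇓ F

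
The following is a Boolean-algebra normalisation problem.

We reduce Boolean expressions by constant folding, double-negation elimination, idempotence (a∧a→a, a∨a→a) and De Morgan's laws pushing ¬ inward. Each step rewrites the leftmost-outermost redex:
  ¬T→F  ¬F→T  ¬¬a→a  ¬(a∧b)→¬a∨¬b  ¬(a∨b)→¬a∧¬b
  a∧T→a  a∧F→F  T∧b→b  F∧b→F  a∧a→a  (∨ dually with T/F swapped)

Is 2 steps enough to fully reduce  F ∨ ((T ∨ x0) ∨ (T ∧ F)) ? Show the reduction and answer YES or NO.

  start: F ∨ ((T ∨ x0) ∨ (T ∧ F))
  step 1: (T ∨ x0) ∨ (T ∧ F)
  step 2: T ∨ (T ∧ F)

Answer: NO — after 2 steps the term is T ∨ (T ∧ F), not yet normal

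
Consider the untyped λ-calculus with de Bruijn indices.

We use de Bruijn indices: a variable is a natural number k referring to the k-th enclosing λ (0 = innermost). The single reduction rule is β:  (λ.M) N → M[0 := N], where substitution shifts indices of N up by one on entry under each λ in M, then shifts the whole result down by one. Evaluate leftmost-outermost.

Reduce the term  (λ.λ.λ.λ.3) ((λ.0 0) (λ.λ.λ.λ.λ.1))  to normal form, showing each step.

Answer: normal form = λ.λ.λ.λ.λ.λ.λ.1  (in 3 steps)

Derivation:
  start: (λ.λ.λ.λ.3) ((λ.0 0) (λ.λ.λ.λ.λ.1))
  step 1: λ.λ.λ.(λ.0 0) (λ.λ.λ.λ.λ.1)
  step 2: λ.λ.λ.(λ.λ.λ.λ.λ.1) (λ.λ.λ.λ.λ.1)
  step 3: λ.λ.λ.λ.λ.λ.λ.1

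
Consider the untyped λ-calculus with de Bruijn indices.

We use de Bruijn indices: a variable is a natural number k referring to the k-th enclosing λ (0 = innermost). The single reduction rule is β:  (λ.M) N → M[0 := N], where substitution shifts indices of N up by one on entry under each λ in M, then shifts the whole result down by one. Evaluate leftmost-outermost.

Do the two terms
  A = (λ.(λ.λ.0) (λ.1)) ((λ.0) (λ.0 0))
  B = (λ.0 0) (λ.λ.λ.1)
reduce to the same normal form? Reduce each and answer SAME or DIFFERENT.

Answer: DIFFERENT — A ⇓ λ.0, B ⇓ λ.λ.1

Working:
Term A:
  start: (λ.(λ.λ.0) (λ.1)) ((λ.0) (λ.0 0))
  [1] (λ.λ.0) (λ.(λ.0) (λ.0 0))
  [2] λ.0

Term B:
  start: (λ.0 0) (λ.λ.λ.1)
  [1] (λ.λ.λ.1) (λ.λ.λ.1)
  [2] λ.λ.1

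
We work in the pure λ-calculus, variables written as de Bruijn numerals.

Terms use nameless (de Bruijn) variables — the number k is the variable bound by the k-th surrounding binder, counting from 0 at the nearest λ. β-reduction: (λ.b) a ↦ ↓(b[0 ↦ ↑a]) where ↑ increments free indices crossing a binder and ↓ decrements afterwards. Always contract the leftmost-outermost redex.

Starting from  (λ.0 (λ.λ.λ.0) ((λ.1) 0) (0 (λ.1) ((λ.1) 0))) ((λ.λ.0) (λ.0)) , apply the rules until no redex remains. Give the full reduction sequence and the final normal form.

Answer: normal form = λ.0  (in 5 steps)

Working:
  start: (λ.0 (λ.λ.λ.0) ((λ.1) 0) (0 (λ.1) ((λ.1) 0))) ((λ.λ.0) (λ.0))
  →1  (λ.λ.0) (λ.0) (λ.λ.λ.0) ((λ.(λ.λ.0) (λ.0)) ((λ.λ.0) (λ.0))) ((λ.λ.0) (λ.0) (λ.(λ.λ.0) (λ.0)) ((λ.(λ.λ.0) (λ.0)) ((λ.λ.0) (λ.0))))
  →2  (λ.0) (λ.λ.λ.0) ((λ.(λ.λ.0) (λ.0)) ((λ.λ.0) (λ.0))) ((λ.λ.0) (λ.0) (λ.(λ.λ.0) (λ.0)) ((λ.(λ.λ.0) (λ.0)) ((λ.λ.0) (λ.0))))
  →3  (λ.λ.λ.0) ((λ.(λ.λ.0) (λ.0)) ((λ.λ.0) (λ.0))) ((λ.λ.0) (λ.0) (λ.(λ.λ.0) (λ.0)) ((λ.(λ.λ.0) (λ.0)) ((λ.λ.0) (λ.0))))
  →4  (λ.λ.0) ((λ.λ.0) (λ.0) (λ.(λ.λ.0) (λ.0)) ((λ.(λ.λ.0) (λ.0)) ((λ.λ.0) (λ.0))))
  →5  λ.0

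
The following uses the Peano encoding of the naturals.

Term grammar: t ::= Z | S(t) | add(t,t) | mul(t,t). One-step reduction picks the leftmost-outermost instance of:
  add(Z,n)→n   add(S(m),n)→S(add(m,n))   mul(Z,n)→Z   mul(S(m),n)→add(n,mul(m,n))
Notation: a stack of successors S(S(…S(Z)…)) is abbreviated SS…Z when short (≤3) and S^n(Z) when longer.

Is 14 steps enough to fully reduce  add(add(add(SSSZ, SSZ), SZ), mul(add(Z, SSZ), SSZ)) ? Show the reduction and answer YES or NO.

  start: add(add(add(SSSZ, SSZ), SZ), mul(add(Z, SSZ), SSZ))
  →1  add(add(S(add(SSZ, SSZ)), SZ), mul(add(Z, SSZ), SSZ))
  →2  add(S(add(add(SSZ, SSZ), SZ)), mul(add(Z, SSZ), SSZ))
  →3  S(add(add(add(SSZ, SSZ), SZ), mul(add(Z, SSZ), SSZ)))
  →4  S(add(add(S(add(SZ, SSZ)), SZ), mul(add(Z, SSZ), SSZ)))
  →5  S(add(S(add(add(SZ, SSZ), SZ)), mul(add(Z, SSZ), SSZ)))
  →6  S(S(add(add(add(SZ, SSZ), SZ), mul(add(Z, SSZ), SSZ))))
  →7  S(S(add(add(S(add(Z, SSZ)), SZ), mul(add(Z, SSZ), SSZ))))
  →8  S(S(add(S(add(add(Z, SSZ), SZ)), mul(add(Z, SSZ), SSZ))))
  →9  S(S(S(add(add(add(Z, SSZ), SZ), mul(add(Z, SSZ), SSZ)))))
  →10  S(S(S(add(add(SSZ, SZ), mul(add(Z, SSZ), SSZ)))))
  →11  S(S(S(add(S(add(SZ, SZ)), mul(add(Z, SSZ), SSZ)))))
  →12  S(S(S(S(add(add(SZ, SZ), mul(add(Z, SSZ), SSZ))))))
  →13  S(S(S(S(add(S(add(Z, SZ)), mul(add(Z, SSZ), SSZ))))))
  →14  S(S(S(S(S(add(add(Z, SZ), mul(add(Z, SSZ), SSZ)))))))

Answer: NO — after 14 steps the term is S(S(S(S(S(add(add(Z, SZ), mul(add(Z, SSZ), SSZ))))))), not yet normal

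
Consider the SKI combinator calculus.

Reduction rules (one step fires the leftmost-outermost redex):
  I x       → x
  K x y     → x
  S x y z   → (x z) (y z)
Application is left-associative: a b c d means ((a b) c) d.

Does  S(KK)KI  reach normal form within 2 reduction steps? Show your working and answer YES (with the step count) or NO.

  start: S(KK)KI
  [1] KKI(KI)
  [2] K(KI)

Answer: YES — reaches normal form K(KI) in 2 ≤ 2 steps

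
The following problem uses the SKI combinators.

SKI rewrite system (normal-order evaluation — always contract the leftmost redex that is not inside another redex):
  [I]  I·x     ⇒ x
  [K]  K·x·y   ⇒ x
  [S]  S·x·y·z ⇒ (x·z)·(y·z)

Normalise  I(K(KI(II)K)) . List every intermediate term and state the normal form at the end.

  start: I(K(KI(II)K))
  →1  K(KI(II)K)
  →2  K(IK)
  →3  KK

Answer: normal form = KK  (in 3 steps)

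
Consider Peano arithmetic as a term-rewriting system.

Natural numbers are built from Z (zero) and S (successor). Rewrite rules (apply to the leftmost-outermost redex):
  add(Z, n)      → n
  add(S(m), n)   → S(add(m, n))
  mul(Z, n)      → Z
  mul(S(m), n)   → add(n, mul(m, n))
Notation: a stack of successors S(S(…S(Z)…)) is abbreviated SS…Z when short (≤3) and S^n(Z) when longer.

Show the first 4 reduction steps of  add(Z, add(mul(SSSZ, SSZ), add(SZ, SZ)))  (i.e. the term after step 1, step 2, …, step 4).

Answer: after 4 steps: S(add(add(SZ, mul(SSZ, SSZ)), add(SZ, SZ)))

Working:
  start: add(Z, add(mul(SSSZ, SSZ), add(SZ, SZ)))
  →1  add(mul(SSSZ, SSZ), add(SZ, SZ))
  →2  add(add(SSZ, mul(SSZ, SSZ)), add(SZ, SZ))
  →3  add(S(add(SZ, mul(SSZ, SSZ))), add(SZ, SZ))
  →4  S(add(add(SZ, mul(SSZ, SSZ)), add(SZ, SZ)))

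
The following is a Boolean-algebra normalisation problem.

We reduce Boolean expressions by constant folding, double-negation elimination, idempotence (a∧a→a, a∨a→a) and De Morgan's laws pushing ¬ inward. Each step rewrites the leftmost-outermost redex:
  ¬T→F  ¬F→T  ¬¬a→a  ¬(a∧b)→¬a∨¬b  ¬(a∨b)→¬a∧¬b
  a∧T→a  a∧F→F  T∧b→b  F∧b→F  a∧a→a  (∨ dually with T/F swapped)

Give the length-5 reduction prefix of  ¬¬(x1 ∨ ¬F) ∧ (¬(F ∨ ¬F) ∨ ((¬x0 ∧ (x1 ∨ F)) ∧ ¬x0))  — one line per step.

Answer: after 5 steps: (¬F ∧ ¬¬F) ∨ ((¬x0 ∧ (x1 ∨ F)) ∧ ¬x0)

Reduction:
  start: ¬¬(x1 ∨ ¬F) ∧ (¬(F ∨ ¬F) ∨ ((¬x0 ∧ (x1 ∨ F)) ∧ ¬x0))
  →1  (x1 ∨ ¬F) ∧ (¬(F ∨ ¬F) ∨ ((¬x0 ∧ (x1 ∨ F)) ∧ ¬x0))
  →2  (x1 ∨ T) ∧ (¬(F ∨ ¬F) ∨ ((¬x0 ∧ (x1 ∨ F)) ∧ ¬x0))
  →3  T ∧ (¬(F ∨ ¬F) ∨ ((¬x0 ∧ (x1 ∨ F)) ∧ ¬x0))
  →4  ¬(F ∨ ¬F) ∨ ((¬x0 ∧ (x1 ∨ F)) ∧ ¬x0)
  →5  (¬F ∧ ¬¬F) ∨ ((¬x0 ∧ (x1 ∨ F)) ∧ ¬x0)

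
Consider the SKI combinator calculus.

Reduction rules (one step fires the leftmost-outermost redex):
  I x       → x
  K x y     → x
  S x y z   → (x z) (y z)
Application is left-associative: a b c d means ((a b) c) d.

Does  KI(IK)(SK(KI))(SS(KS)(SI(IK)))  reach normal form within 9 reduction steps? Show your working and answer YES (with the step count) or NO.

  start: KI(IK)(SK(KI))(SS(KS)(SI(IK)))
  [1] I(SK(KI))(SS(KS)(SI(IK)))
  [2] SK(KI)(SS(KS)(SI(IK)))
  [3] K(SS(KS)(SI(IK)))(KI(SS(KS)(SI(IK))))
  [4] SS(KS)(SI(IK))
  [5] S(SI(IK))(KS(SI(IK)))
  [6] S(SIK)(KS(SI(IK)))
  [7] S(SIK)S

Answer: YES — reaches normal form S(SIK)S in 7 ≤ 9 steps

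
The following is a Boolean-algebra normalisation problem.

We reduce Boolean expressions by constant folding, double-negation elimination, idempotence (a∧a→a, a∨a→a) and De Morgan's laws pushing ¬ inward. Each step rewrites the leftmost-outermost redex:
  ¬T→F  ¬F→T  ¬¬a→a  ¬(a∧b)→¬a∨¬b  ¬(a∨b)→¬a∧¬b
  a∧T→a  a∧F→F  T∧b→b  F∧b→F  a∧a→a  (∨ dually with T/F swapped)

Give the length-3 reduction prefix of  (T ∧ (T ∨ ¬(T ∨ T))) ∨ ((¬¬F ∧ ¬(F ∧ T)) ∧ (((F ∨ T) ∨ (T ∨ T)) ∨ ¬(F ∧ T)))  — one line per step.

  start: (T ∧ (T ∨ ¬(T ∨ T))) ∨ ((¬¬F ∧ ¬(F ∧ T)) ∧ (((F ∨ T) ∨ (T ∨ T)) ∨ ¬(F ∧ T)))
  →1  (T ∨ ¬(T ∨ T)) ∨ ((¬¬F ∧ ¬(F ∧ T)) ∧ (((F ∨ T) ∨ (T ∨ T)) ∨ ¬(F ∧ T)))
  →2  T ∨ ((¬¬F ∧ ¬(F ∧ T)) ∧ (((F ∨ T) ∨ (T ∨ T)) ∨ ¬(F ∧ T)))
  →3  T

Answer: after 3 steps: T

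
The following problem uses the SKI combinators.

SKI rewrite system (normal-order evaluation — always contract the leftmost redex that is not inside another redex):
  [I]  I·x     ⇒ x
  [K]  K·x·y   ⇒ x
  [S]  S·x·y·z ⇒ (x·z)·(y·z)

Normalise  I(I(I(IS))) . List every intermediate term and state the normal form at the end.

  start: I(I(I(IS)))
  →1  I(I(IS))
  →2  I(IS)
  →3  IS
  →4  S

Answer: normal form = S  (in 4 steps)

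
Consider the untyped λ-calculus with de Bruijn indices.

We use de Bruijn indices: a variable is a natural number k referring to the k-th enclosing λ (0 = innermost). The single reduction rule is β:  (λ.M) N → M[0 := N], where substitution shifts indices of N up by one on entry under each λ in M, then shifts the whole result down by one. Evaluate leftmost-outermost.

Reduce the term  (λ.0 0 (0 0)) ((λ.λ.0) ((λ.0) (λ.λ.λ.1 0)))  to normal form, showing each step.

Answer: normal form = λ.0  (in 8 steps)

Reduction:
  start: (λ.0 0 (0 0)) ((λ.λ.0) ((λ.0) (λ.λ.λ.1 0)))
  step 1: (λ.λ.0) ((λ.0) (λ.λ.λ.1 0)) ((λ.λ.0) ((λ.0) (λ.λ.λ.1 0))) ((λ.λ.0) ((λ.0) (λ.λ.λ.1 0)) ((λ.λ.0) ((λ.0) (λ.λ.λ.1 0))))
  step 2: (λ.0) ((λ.λ.0) ((λ.0) (λ.λ.λ.1 0))) ((λ.λ.0) ((λ.0) (λ.λ.λ.1 0)) ((λ.λ.0) ((λ.0) (λ.λ.λ.1 0))))
  step 3: (λ.λ.0) ((λ.0) (λ.λ.λ.1 0)) ((λ.λ.0) ((λ.0) (λ.λ.λ.1 0)) ((λ.λ.0) ((λ.0) (λ.λ.λ.1 0))))
  step 4: (λ.0) ((λ.λ.0) ((λ.0) (λ.λ.λ.1 0)) ((λ.λ.0) ((λ.0) (λ.λ.λ.1 0))))
  step 5: (λ.λ.0) ((λ.0) (λ.λ.λ.1 0)) ((λ.λ.0) ((λ.0) (λ.λ.λ.1 0)))
  step 6: (λ.0) ((λ.λ.0) ((λ.0) (λ.λ.λ.1 0)))
  step 7: (λ.λ.0) ((λ.0) (λ.λ.λ.1 0))
  step 8: λ.0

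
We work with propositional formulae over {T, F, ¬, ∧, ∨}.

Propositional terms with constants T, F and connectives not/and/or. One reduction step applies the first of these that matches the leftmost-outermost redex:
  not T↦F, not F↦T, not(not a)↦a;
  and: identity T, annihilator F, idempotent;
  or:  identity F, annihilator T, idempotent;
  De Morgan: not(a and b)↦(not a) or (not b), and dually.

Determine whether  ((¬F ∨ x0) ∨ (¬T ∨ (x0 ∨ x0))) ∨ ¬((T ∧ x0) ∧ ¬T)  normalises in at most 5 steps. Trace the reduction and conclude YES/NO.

  start: ((¬F ∨ x0) ∨ (¬T ∨ (x0 ∨ x0))) ∨ ¬((T ∧ x0) ∧ ¬T)
  step 1: ((T ∨ x0) ∨ (¬T ∨ (x0 ∨ x0))) ∨ ¬((T ∧ x0) ∧ ¬T)
  step 2: (T ∨ (¬T ∨ (x0 ∨ x0))) ∨ ¬((T ∧ x0) ∧ ¬T)
  step 3: T ∨ ¬((T ∧ x0) ∧ ¬T)
  step 4: T

Answer: YES — reaches normal form T in 4 ≤ 5 steps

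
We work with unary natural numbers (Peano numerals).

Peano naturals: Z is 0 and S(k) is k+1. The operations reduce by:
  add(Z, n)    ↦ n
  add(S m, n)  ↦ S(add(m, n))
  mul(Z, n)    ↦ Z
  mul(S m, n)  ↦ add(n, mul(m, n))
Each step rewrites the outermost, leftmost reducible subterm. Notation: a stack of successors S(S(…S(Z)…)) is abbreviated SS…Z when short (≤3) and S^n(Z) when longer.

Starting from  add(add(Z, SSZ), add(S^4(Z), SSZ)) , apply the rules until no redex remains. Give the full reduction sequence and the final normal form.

  start: add(add(Z, SSZ), add(S^4(Z), SSZ))
  →1  add(SSZ, add(S^4(Z), SSZ))
  →2  S(add(SZ, add(S^4(Z), SSZ)))
  →3  S(S(add(Z, add(S^4(Z), SSZ))))
  →4  S(S(add(S^4(Z), SSZ)))
  →5  S(S(S(add(SSSZ, SSZ))))
  →6  S(S(S(S(add(SSZ, SSZ)))))
  →7  S(S(S(S(S(add(SZ, SSZ))))))
  →8  S(S(S(S(S(S(add(Z, SSZ)))))))
  →9  S^8(Z)

Answer: normal form = S^8(Z)  (in 9 steps)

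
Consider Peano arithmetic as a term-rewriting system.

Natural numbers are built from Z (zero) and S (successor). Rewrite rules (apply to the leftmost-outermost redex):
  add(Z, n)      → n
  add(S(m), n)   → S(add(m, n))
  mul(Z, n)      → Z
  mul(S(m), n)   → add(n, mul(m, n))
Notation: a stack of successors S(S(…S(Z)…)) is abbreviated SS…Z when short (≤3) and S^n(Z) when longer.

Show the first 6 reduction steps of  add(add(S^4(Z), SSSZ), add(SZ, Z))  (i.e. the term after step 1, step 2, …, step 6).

Answer: after 6 steps: S(S(S(add(add(SZ, SSSZ), add(SZ, Z)))))

Working:
  start: add(add(S^4(Z), SSSZ), add(SZ, Z))
  →1  add(S(add(SSSZ, SSSZ)), add(SZ, Z))
  →2  S(add(add(SSSZ, SSSZ), add(SZ, Z)))
  →3  S(add(S(add(SSZ, SSSZ)), add(SZ, Z)))
  →4  S(S(add(add(SSZ, SSSZ), add(SZ, Z))))
  →5  S(S(add(S(add(SZ, SSSZ)), add(SZ, Z))))
  →6  S(S(S(add(add(SZ, SSSZ), add(SZ, Z)))))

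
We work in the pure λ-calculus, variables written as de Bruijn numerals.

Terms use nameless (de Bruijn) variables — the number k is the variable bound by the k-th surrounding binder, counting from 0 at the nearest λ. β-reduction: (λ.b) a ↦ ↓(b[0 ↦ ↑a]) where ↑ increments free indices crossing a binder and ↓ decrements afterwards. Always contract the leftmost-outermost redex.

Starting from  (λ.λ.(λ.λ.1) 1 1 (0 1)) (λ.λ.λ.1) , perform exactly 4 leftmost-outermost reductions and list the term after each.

  start: (λ.λ.(λ.λ.1) 1 1 (0 1)) (λ.λ.λ.1)
  →1  λ.(λ.λ.1) (λ.λ.λ.1) (λ.λ.λ.1) (0 (λ.λ.λ.1))
  →2  λ.(λ.λ.λ.λ.1) (λ.λ.λ.1) (0 (λ.λ.λ.1))
  →3  λ.(λ.λ.λ.1) (0 (λ.λ.λ.1))
  →4  λ.λ.λ.1

Answer: after 4 steps: λ.λ.λ.1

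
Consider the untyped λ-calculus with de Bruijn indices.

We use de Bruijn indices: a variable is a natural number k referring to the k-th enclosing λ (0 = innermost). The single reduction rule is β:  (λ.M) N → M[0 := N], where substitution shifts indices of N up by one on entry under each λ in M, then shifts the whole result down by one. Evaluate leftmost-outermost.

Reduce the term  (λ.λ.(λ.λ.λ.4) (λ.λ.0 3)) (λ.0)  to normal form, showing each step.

  start: (λ.λ.(λ.λ.λ.4) (λ.λ.0 3)) (λ.0)
  step 1: λ.(λ.λ.λ.λ.0) (λ.λ.0 (λ.0))
  step 2: λ.λ.λ.λ.0

Answer: normal form = λ.λ.λ.λ.0  (in 2 steps)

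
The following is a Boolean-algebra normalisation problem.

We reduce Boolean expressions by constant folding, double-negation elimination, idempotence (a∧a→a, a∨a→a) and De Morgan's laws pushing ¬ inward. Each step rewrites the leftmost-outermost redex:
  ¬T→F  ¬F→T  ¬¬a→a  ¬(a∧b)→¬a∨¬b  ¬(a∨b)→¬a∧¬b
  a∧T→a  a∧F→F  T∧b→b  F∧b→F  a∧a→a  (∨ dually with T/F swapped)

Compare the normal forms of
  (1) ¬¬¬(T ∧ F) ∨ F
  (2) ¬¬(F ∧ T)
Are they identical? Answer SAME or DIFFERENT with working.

Answer: DIFFERENT — A ⇓ T, B ⇓ F

Working:
Term A:
  start: ¬¬¬(T ∧ F) ∨ F
  →1  ¬¬¬(T ∧ F)
  →2  ¬(T ∧ F)
  →3  ¬T ∨ ¬F
  →4  F ∨ ¬F
  →5  ¬F
  →6  T

Term B:
  start: ¬¬(F ∧ T)
  →1  F ∧ T
  →2  F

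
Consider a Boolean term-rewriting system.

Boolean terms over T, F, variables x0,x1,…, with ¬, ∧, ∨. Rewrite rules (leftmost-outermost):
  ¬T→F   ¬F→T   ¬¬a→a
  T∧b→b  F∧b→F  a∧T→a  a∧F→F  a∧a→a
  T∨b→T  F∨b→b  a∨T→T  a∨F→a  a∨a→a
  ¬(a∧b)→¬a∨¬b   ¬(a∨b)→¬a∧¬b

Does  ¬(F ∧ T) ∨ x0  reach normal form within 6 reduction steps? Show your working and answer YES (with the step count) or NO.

  start: ¬(F ∧ T) ∨ x0
  →1  (¬F ∨ ¬T) ∨ x0
  →2  (T ∨ ¬T) ∨ x0
  →3  T ∨ x0
  →4  T

Answer: YES — reaches normal form T in 4 ≤ 6 steps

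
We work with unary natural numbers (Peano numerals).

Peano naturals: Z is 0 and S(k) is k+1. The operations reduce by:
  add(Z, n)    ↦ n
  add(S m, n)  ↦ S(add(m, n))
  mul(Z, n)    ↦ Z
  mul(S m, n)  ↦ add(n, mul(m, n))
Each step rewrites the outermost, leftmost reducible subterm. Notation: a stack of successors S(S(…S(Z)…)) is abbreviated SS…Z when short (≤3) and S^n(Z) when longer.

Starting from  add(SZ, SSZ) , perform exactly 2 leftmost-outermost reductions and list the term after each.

  start: add(SZ, SSZ)
  step 1: S(add(Z, SSZ))
  step 2: SSSZ

Answer: after 2 steps: SSSZ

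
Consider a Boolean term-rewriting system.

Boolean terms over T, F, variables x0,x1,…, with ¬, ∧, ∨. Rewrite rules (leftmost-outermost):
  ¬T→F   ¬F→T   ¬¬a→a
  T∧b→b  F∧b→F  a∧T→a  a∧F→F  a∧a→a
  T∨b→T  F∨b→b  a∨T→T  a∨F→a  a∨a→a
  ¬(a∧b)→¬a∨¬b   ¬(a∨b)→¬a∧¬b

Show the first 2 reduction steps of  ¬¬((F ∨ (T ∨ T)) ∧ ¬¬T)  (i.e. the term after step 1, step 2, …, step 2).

Answer: after 2 steps: (T ∨ T) ∧ ¬¬T

Reduction:
  start: ¬¬((F ∨ (T ∨ T)) ∧ ¬¬T)
  step 1: (F ∨ (T ∨ T)) ∧ ¬¬T
  step 2: (T ∨ T) ∧ ¬¬T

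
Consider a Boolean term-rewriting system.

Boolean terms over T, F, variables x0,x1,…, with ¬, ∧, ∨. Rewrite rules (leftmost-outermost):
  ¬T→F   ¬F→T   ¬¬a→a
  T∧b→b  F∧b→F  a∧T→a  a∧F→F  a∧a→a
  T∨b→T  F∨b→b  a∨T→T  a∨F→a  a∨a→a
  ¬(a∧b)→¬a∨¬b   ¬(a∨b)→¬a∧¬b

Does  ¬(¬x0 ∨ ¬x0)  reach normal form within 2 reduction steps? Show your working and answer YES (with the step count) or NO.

Answer: NO — after 2 steps the term is ¬¬x0, not yet normal

Derivation:
  start: ¬(¬x0 ∨ ¬x0)
  step 1: ¬¬x0 ∧ ¬¬x0
  step 2: ¬¬x0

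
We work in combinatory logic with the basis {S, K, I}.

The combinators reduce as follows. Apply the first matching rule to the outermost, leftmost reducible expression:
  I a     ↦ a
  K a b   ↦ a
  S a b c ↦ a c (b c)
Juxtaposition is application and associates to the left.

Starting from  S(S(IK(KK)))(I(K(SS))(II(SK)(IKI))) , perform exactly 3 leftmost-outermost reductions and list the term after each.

  start: S(S(IK(KK)))(I(K(SS))(II(SK)(IKI)))
  step 1: S(S(K(KK)))(I(K(SS))(II(SK)(IKI)))
  step 2: S(S(K(KK)))(K(SS)(II(SK)(IKI)))
  step 3: S(S(K(KK)))(SS)

Answer: after 3 steps: S(S(K(KK)))(SS)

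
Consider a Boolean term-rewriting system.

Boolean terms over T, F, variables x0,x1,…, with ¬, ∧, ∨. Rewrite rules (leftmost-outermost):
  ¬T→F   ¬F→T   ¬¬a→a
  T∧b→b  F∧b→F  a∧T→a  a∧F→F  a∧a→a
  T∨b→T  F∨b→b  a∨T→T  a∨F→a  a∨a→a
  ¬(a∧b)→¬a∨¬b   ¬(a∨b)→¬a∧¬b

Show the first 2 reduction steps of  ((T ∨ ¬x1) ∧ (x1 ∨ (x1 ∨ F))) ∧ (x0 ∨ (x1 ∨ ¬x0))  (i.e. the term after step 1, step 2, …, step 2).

  start: ((T ∨ ¬x1) ∧ (x1 ∨ (x1 ∨ F))) ∧ (x0 ∨ (x1 ∨ ¬x0))
  step 1: (T ∧ (x1 ∨ (x1 ∨ F))) ∧ (x0 ∨ (x1 ∨ ¬x0))
  step 2: (x1 ∨ (x1 ∨ F)) ∧ (x0 ∨ (x1 ∨ ¬x0))

Answer: after 2 steps: (x1 ∨ (x1 ∨ F)) ∧ (x0 ∨ (x1 ∨ ¬x0))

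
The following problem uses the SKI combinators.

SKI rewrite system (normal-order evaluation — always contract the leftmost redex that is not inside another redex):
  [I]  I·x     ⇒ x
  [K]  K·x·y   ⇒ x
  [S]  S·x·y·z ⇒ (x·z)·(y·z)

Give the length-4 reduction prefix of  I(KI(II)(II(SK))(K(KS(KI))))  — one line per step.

Answer: after 4 steps: I(SK)(K(KS(KI)))

Working:
  start: I(KI(II)(II(SK))(K(KS(KI))))
  step 1: KI(II)(II(SK))(K(KS(KI)))
  step 2: I(II(SK))(K(KS(KI)))
  step 3: II(SK)(K(KS(KI)))
  step 4: I(SK)(K(KS(KI)))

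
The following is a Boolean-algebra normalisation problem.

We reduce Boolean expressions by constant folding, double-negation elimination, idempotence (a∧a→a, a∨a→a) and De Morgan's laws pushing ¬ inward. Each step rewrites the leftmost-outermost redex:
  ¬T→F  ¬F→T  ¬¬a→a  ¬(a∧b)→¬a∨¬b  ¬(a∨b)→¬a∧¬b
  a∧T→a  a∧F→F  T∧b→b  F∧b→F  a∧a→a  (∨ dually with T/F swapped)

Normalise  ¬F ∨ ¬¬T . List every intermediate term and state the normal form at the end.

  start: ¬F ∨ ¬¬T
  →1  T ∨ ¬¬T
  →2  T

Answer: normal form = T  (in 2 steps)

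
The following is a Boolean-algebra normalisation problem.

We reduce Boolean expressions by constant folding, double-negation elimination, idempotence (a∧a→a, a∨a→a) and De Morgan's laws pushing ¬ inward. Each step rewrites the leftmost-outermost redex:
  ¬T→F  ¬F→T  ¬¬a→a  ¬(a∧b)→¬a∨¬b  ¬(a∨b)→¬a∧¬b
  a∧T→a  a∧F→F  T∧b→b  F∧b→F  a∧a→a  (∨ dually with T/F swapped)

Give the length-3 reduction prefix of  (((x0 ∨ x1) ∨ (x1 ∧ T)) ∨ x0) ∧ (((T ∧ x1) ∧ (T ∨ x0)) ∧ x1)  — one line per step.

Answer: after 3 steps: (((x0 ∨ x1) ∨ x1) ∨ x0) ∧ ((x1 ∧ T) ∧ x1)

Derivation:
  start: (((x0 ∨ x1) ∨ (x1 ∧ T)) ∨ x0) ∧ (((T ∧ x1) ∧ (T ∨ x0)) ∧ x1)
  [1] (((x0 ∨ x1) ∨ x1) ∨ x0) ∧ (((T ∧ x1) ∧ (T ∨ x0)) ∧ x1)
  [2] (((x0 ∨ x1) ∨ x1) ∨ x0) ∧ ((x1 ∧ (T ∨ x0)) ∧ x1)
  [3] (((x0 ∨ x1) ∨ x1) ∨ x0) ∧ ((x1 ∧ T) ∧ x1)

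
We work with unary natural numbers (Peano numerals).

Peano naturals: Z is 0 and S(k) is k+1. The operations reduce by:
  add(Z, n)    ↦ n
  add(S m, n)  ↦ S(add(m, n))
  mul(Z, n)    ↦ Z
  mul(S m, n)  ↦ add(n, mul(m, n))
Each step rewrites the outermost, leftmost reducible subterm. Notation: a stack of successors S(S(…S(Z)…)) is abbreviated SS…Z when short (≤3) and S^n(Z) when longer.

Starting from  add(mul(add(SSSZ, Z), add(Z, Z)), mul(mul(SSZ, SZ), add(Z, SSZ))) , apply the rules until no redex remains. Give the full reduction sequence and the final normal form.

  start: add(mul(add(SSSZ, Z), add(Z, Z)), mul(mul(SSZ, SZ), add(Z, SSZ)))
  step 1: add(mul(S(add(SSZ, Z)), add(Z, Z)), mul(mul(SSZ, SZ), add(Z, SSZ)))
  step 2: add(add(add(Z, Z), mul(add(SSZ, Z), add(Z, Z))), mul(mul(SSZ, SZ), add(Z, SSZ)))
  step 3: add(add(Z, mul(add(SSZ, Z), add(Z, Z))), mul(mul(SSZ, SZ), add(Z, SSZ)))
  step 4: add(mul(add(SSZ, Z), add(Z, Z)), mul(mul(SSZ, SZ), add(Z, SSZ)))
  step 5: add(mul(S(add(SZ, Z)), add(Z, Z)), mul(mul(SSZ, SZ), add(Z, SSZ)))
  step 6: add(add(add(Z, Z), mul(add(SZ, Z), add(Z, Z))), mul(mul(SSZ, SZ), add(Z, SSZ)))
  step 7: add(add(Z, mul(add(SZ, Z), add(Z, Z))), mul(mul(SSZ, SZ), add(Z, SSZ)))
  step 8: add(mul(add(SZ, Z), add(Z, Z)), mul(mul(SSZ, SZ), add(Z, SSZ)))
  step 9: add(mul(S(add(Z, Z)), add(Z, Z)), mul(mul(SSZ, SZ), add(Z, SSZ)))
  step 10: add(add(add(Z, Z), mul(add(Z, Z), add(Z, Z))), mul(mul(SSZ, SZ), add(Z, SSZ)))
  step 11: add(add(Z, mul(add(Z, Z), add(Z, Z))), mul(mul(SSZ, SZ), add(Z, SSZ)))
  step 12: add(mul(add(Z, Z), add(Z, Z)), mul(mul(SSZ, SZ), add(Z, SSZ)))
  step 13: add(mul(Z, add(Z, Z)), mul(mul(SSZ, SZ), add(Z, SSZ)))
  step 14: add(Z, mul(mul(SSZ, SZ), add(Z, SSZ)))
  step 15: mul(mul(SSZ, SZ), add(Z, SSZ))
  step 16: mul(add(SZ, mul(SZ, SZ)), add(Z, SSZ))
  step 17: mul(S(add(Z, mul(SZ, SZ))), add(Z, SSZ))
  step 18: add(add(Z, SSZ), mul(add(Z, mul(SZ, SZ)), add(Z, SSZ)))
  step 19: add(SSZ, mul(add(Z, mul(SZ, SZ)), add(Z, SSZ)))
  step 20: S(add(SZ, mul(add(Z, mul(SZ, SZ)), add(Z, SSZ))))
  step 21: S(S(add(Z, mul(add(Z, mul(SZ, SZ)), add(Z, SSZ)))))
  step 22: S(S(mul(add(Z, mul(SZ, SZ)), add(Z, SSZ))))
  step 23: S(S(mul(mul(SZ, SZ), add(Z, SSZ))))
  step 24: S(S(mul(add(SZ, mul(Z, SZ)), add(Z, SSZ))))
  step 25: S(S(mul(S(add(Z, mul(Z, SZ))), add(Z, SSZ))))
  step 26: S(S(add(add(Z, SSZ), mul(add(Z, mul(Z, SZ)), add(Z, SSZ)))))
  step 27: S(S(add(SSZ, mul(add(Z, mul(Z, SZ)), add(Z, SSZ)))))
  step 28: S(S(S(add(SZ, mul(add(Z, mul(Z, SZ)), add(Z, SSZ))))))
  step 29: S(S(S(S(add(Z, mul(add(Z, mul(Z, SZ)), add(Z, SSZ)))))))
  step 30: S(S(S(S(mul(add(Z, mul(Z, SZ)), add(Z, SSZ))))))
  step 31: S(S(S(S(mul(mul(Z, SZ), add(Z, SSZ))))))
  step 32: S(S(S(S(mul(Z, add(Z, SSZ))))))
  step 33: S^4(Z)

Answer: normal form = S^4(Z)  (in 33 steps)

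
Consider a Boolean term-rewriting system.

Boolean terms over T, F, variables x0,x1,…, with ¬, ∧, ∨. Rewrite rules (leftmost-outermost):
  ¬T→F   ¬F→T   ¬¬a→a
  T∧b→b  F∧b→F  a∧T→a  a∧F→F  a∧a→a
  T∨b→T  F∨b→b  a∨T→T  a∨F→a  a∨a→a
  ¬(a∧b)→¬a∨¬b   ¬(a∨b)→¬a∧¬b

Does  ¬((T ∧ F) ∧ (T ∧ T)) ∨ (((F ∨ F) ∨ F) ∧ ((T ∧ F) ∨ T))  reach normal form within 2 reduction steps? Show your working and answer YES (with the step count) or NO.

Answer: NO — after 2 steps the term is ((¬T ∨ ¬F) ∨ ¬(T ∧ T)) ∨ (((F ∨ F) ∨ F) ∧ ((T ∧ F) ∨ T)), not yet normal

Working:
  start: ¬((T ∧ F) ∧ (T ∧ T)) ∨ (((F ∨ F) ∨ F) ∧ ((T ∧ F) ∨ T))
  →1  (¬(T ∧ F) ∨ ¬(T ∧ T)) ∨ (((F ∨ F) ∨ F) ∧ ((T ∧ F) ∨ T))
  →2  ((¬T ∨ ¬F) ∨ ¬(T ∧ T)) ∨ (((F ∨ F) ∨ F) ∧ ((T ∧ F) ∨ T))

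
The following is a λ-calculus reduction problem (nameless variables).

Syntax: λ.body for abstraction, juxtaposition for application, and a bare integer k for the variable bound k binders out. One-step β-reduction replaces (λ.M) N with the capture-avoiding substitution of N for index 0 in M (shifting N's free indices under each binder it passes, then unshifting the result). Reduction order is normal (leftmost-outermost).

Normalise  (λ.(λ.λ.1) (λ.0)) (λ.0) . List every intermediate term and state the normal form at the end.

  start: (λ.(λ.λ.1) (λ.0)) (λ.0)
  →1  (λ.λ.1) (λ.0)
  →2  λ.λ.0

Answer: normal form = λ.λ.0  (in 2 steps)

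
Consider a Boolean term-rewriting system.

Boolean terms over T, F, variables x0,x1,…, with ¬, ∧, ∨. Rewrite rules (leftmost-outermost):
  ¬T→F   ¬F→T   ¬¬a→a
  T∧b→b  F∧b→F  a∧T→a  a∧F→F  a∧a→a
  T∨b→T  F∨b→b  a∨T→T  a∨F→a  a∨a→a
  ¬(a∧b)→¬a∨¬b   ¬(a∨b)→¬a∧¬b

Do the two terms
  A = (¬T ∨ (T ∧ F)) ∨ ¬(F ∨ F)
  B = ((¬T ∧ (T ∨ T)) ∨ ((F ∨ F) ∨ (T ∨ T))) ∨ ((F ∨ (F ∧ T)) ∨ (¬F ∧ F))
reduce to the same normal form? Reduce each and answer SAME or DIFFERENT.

Answer: SAME — A ⇓ T, B ⇓ T

Derivation:
Term A:
  start: (¬T ∨ (T ∧ F)) ∨ ¬(F ∨ F)
  →1  (F ∨ (T ∧ F)) ∨ ¬(F ∨ F)
  →2  (T ∧ F) ∨ ¬(F ∨ F)
  →3  F ∨ ¬(F ∨ F)
  →4  ¬(F ∨ F)
  →5  ¬F ∧ ¬F
  →6  ¬F
  →7  T

Term B:
  start: ((¬T ∧ (T ∨ T)) ∨ ((F ∨ F) ∨ (T ∨ T))) ∨ ((F ∨ (F ∧ T)) ∨ (¬F ∧ F))
  →1  ((F ∧ (T ∨ T)) ∨ ((F ∨ F) ∨ (T ∨ T))) ∨ ((F ∨ (F ∧ T)) ∨ (¬F ∧ F))
  →2  (F ∨ ((F ∨ F) ∨ (T ∨ T))) ∨ ((F ∨ (F ∧ T)) ∨ (¬F ∧ F))
  →3  ((F ∨ F) ∨ (T ∨ T)) ∨ ((F ∨ (F ∧ T)) ∨ (¬F ∧ F))
  →4  (F ∨ (T ∨ T)) ∨ ((F ∨ (F ∧ T)) ∨ (¬F ∧ F))
  →5  (T ∨ T) ∨ ((F ∨ (F ∧ T)) ∨ (¬F ∧ F))
  →6  T ∨ ((F ∨ (F ∧ T)) ∨ (¬F ∧ F))
  →7  T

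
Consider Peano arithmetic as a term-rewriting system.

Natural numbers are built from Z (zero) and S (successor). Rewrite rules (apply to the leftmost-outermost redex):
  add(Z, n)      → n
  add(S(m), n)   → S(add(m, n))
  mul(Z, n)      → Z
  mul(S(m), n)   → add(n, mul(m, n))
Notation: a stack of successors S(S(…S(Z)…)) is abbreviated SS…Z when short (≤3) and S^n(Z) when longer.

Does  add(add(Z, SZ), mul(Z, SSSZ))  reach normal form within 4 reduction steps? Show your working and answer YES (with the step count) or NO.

  start: add(add(Z, SZ), mul(Z, SSSZ))
  →1  add(SZ, mul(Z, SSSZ))
  →2  S(add(Z, mul(Z, SSSZ)))
  →3  S(mul(Z, SSSZ))
  →4  SZ

Answer: YES — reaches normal form SZ in 4 ≤ 4 steps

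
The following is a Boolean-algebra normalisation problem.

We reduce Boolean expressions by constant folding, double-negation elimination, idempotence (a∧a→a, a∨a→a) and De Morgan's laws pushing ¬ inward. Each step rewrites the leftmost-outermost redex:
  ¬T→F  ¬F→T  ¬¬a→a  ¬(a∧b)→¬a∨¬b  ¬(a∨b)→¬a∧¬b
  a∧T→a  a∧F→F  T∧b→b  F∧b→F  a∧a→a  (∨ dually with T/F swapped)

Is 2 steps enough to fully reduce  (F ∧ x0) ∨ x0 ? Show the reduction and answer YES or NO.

Answer: YES — reaches normal form x0 in 2 ≤ 2 steps

Working:
  start: (F ∧ x0) ∨ x0
  [1] F ∨ x0
  [2] x0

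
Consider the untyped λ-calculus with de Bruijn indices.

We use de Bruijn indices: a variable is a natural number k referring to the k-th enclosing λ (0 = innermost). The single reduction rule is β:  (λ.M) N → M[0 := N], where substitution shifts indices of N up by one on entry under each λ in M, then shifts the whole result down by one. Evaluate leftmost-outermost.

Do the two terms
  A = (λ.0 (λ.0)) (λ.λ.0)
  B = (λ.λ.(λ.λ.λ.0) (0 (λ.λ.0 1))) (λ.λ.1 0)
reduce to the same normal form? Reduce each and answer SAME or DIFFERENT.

Term A:
  start: (λ.0 (λ.0)) (λ.λ.0)
  step 1: (λ.λ.0) (λ.0)
  step 2: λ.0

Term B:
  start: (λ.λ.(λ.λ.λ.0) (0 (λ.λ.0 1))) (λ.λ.1 0)
  step 1: λ.(λ.λ.λ.0) (0 (λ.λ.0 1))
  step 2: λ.λ.λ.0

Answer: DIFFERENT — A ⇓ λ.0, B ⇓ λ.λ.λ.0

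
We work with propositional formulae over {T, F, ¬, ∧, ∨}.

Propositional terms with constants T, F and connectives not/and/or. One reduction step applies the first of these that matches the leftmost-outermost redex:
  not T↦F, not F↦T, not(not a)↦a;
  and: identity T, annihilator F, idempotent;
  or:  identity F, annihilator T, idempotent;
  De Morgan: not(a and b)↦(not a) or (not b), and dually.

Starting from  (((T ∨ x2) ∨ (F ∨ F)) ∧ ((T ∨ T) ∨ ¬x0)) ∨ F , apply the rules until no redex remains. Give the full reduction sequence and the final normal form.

  start: (((T ∨ x2) ∨ (F ∨ F)) ∧ ((T ∨ T) ∨ ¬x0)) ∨ F
  [1] ((T ∨ x2) ∨ (F ∨ F)) ∧ ((T ∨ T) ∨ ¬x0)
  [2] (T ∨ (F ∨ F)) ∧ ((T ∨ T) ∨ ¬x0)
  [3] T ∧ ((T ∨ T) ∨ ¬x0)
  [4] (T ∨ T) ∨ ¬x0
  [5] T ∨ ¬x0
  [6] T

Answer: normal form = T  (in 6 steps)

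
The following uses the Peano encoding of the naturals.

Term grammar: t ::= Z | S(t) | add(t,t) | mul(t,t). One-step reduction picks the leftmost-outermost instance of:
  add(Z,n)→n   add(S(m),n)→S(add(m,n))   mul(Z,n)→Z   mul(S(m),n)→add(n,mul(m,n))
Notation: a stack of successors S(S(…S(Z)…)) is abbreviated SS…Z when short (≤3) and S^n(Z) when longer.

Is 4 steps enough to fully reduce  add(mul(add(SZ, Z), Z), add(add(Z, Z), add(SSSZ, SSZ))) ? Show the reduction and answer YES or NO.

Answer: NO — after 4 steps the term is add(mul(Z, Z), add(add(Z, Z), add(SSSZ, SSZ))), not yet normal

Derivation:
  start: add(mul(add(SZ, Z), Z), add(add(Z, Z), add(SSSZ, SSZ)))
  step 1: add(mul(S(add(Z, Z)), Z), add(add(Z, Z), add(SSSZ, SSZ)))
  step 2: add(add(Z, mul(add(Z, Z), Z)), add(add(Z, Z), add(SSSZ, SSZ)))
  step 3: add(mul(add(Z, Z), Z), add(add(Z, Z), add(SSSZ, SSZ)))
  step 4: add(mul(Z, Z), add(add(Z, Z), add(SSSZ, SSZ)))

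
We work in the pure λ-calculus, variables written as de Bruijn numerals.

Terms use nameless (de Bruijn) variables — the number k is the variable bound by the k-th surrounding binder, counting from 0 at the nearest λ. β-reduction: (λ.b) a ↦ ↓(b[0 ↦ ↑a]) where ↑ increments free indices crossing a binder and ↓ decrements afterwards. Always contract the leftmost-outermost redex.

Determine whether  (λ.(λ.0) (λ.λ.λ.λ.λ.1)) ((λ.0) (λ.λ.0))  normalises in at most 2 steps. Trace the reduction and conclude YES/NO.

  start: (λ.(λ.0) (λ.λ.λ.λ.λ.1)) ((λ.0) (λ.λ.0))
  step 1: (λ.0) (λ.λ.λ.λ.λ.1)
  step 2: λ.λ.λ.λ.λ.1

Answer: YES — reaches normal form λ.λ.λ.λ.λ.1 in 2 ≤ 2 steps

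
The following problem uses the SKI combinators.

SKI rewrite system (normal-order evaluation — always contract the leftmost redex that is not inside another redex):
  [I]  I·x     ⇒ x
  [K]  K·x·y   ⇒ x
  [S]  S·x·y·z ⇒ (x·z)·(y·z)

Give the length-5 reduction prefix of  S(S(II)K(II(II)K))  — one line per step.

Answer: after 5 steps: S(IIK(K(II(II)K)))

Derivation:
  start: S(S(II)K(II(II)K))
  [1] S(II(II(II)K)(K(II(II)K)))
  [2] S(I(II(II)K)(K(II(II)K)))
  [3] S(II(II)K(K(II(II)K)))
  [4] S(I(II)K(K(II(II)K)))
  [5] S(IIK(K(II(II)K)))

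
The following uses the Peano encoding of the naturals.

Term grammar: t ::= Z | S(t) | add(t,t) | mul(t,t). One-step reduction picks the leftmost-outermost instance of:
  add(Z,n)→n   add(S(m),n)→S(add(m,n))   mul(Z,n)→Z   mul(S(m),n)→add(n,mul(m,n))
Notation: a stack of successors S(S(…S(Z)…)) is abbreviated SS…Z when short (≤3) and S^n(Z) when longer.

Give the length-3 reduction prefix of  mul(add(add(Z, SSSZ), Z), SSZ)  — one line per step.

  start: mul(add(add(Z, SSSZ), Z), SSZ)
  →1  mul(add(SSSZ, Z), SSZ)
  →2  mul(S(add(SSZ, Z)), SSZ)
  →3  add(SSZ, mul(add(SSZ, Z), SSZ))

Answer: after 3 steps: add(SSZ, mul(add(SSZ, Z), SSZ))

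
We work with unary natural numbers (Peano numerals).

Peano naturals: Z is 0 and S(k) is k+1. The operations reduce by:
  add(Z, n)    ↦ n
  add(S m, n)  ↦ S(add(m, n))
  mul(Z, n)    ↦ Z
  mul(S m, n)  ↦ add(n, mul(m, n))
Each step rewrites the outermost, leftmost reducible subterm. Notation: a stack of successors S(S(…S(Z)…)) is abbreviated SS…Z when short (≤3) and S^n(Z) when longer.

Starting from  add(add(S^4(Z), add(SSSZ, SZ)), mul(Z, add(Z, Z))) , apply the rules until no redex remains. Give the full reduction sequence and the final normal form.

  start: add(add(S^4(Z), add(SSSZ, SZ)), mul(Z, add(Z, Z)))
  →1  add(S(add(SSSZ, add(SSSZ, SZ))), mul(Z, add(Z, Z)))
  →2  S(add(add(SSSZ, add(SSSZ, SZ)), mul(Z, add(Z, Z))))
  →3  S(add(S(add(SSZ, add(SSSZ, SZ))), mul(Z, add(Z, Z))))
  →4  S(S(add(add(SSZ, add(SSSZ, SZ)), mul(Z, add(Z, Z)))))
  →5  S(S(add(S(add(SZ, add(SSSZ, SZ))), mul(Z, add(Z, Z)))))
  →6  S(S(S(add(add(SZ, add(SSSZ, SZ)), mul(Z, add(Z, Z))))))
  →7  S(S(S(add(S(add(Z, add(SSSZ, SZ))), mul(Z, add(Z, Z))))))
  →8  S(S(S(S(add(add(Z, add(SSSZ, SZ)), mul(Z, add(Z, Z)))))))
  →9  S(S(S(S(add(add(SSSZ, SZ), mul(Z, add(Z, Z)))))))
  →10  S(S(S(S(add(S(add(SSZ, SZ)), mul(Z, add(Z, Z)))))))
  →11  S(S(S(S(S(add(add(SSZ, SZ), mul(Z, add(Z, Z))))))))
  →12  S(S(S(S(S(add(S(add(SZ, SZ)), mul(Z, add(Z, Z))))))))
  →13  S(S(S(S(S(S(add(add(SZ, SZ), mul(Z, add(Z, Z)))))))))
  →14  S(S(S(S(S(S(add(S(add(Z, SZ)), mul(Z, add(Z, Z)))))))))
  →15  S(S(S(S(S(S(S(add(add(Z, SZ), mul(Z, add(Z, Z))))))))))
  →16  S(S(S(S(S(S(S(add(SZ, mul(Z, add(Z, Z))))))))))
  →17  S(S(S(S(S(S(S(S(add(Z, mul(Z, add(Z, Z)))))))))))
  →18  S(S(S(S(S(S(S(S(mul(Z, add(Z, Z))))))))))
  →19  S^8(Z)

Answer: normal form = S^8(Z)  (in 19 steps)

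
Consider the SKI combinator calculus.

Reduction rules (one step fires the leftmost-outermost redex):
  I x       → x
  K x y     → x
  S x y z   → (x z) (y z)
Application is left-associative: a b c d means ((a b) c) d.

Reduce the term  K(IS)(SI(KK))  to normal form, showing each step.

  start: K(IS)(SI(KK))
  step 1: IS
  step 2: S

Answer: normal form = S  (in 2 steps)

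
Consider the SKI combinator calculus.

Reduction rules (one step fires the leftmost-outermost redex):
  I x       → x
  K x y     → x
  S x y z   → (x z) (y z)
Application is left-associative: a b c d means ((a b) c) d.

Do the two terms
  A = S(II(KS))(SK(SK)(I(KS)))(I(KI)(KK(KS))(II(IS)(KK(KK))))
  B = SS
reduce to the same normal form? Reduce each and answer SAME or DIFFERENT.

Term A:
  start: S(II(KS))(SK(SK)(I(KS)))(I(KI)(KK(KS))(II(IS)(KK(KK))))
  [1] II(KS)(I(KI)(KK(KS))(II(IS)(KK(KK))))(SK(SK)(I(KS))(I(KI)(KK(KS))(II(IS)(KK(KK)))))
  [2] I(KS)(I(KI)(KK(KS))(II(IS)(KK(KK))))(SK(SK)(I(KS))(I(KI)(KK(KS))(II(IS)(KK(KK)))))
  [3] KS(I(KI)(KK(KS))(II(IS)(KK(KK))))(SK(SK)(I(KS))(I(KI)(KK(KS))(II(IS)(KK(KK)))))
  [4] S(SK(SK)(I(KS))(I(KI)(KK(KS))(II(IS)(KK(KK)))))
  [5] S(K(I(KS))(SK(I(KS)))(I(KI)(KK(KS))(II(IS)(KK(KK)))))
  [6] S(I(KS)(I(KI)(KK(KS))(II(IS)(KK(KK)))))
  [7] S(KS(I(KI)(KK(KS))(II(IS)(KK(KK)))))
  [8] SS

Term B:
  start: SS

Answer: SAME — A ⇓ SS, B ⇓ SS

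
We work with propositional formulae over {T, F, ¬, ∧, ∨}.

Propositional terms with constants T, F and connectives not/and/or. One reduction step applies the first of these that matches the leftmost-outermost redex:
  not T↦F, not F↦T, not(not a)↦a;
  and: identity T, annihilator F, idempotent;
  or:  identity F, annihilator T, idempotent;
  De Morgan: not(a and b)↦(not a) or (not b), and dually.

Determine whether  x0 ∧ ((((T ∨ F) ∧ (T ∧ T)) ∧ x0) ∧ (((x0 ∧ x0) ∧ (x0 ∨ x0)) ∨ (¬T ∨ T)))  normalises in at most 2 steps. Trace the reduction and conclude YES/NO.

Answer: NO — after 2 steps the term is x0 ∧ (((T ∧ T) ∧ x0) ∧ (((x0 ∧ x0) ∧ (x0 ∨ x0)) ∨ (¬T ∨ T))), not yet normal

Working:
  start: x0 ∧ ((((T ∨ F) ∧ (T ∧ T)) ∧ x0) ∧ (((x0 ∧ x0) ∧ (x0 ∨ x0)) ∨ (¬T ∨ T)))
  →1  x0 ∧ (((T ∧ (T ∧ T)) ∧ x0) ∧ (((x0 ∧ x0) ∧ (x0 ∨ x0)) ∨ (¬T ∨ T)))
  →2  x0 ∧ (((T ∧ T) ∧ x0) ∧ (((x0 ∧ x0) ∧ (x0 ∨ x0)) ∨ (¬T ∨ T)))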